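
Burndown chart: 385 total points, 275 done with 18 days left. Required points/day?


Formula: Required rate = Remaining points / Days left
Remaining = 385 - 275 = 110 points
Required rate = 110 / 18 = 6.11 points/day

6.11 points/day


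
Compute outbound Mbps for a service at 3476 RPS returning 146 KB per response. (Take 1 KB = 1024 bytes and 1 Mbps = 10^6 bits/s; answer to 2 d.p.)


Formula: Mbps = payload_bytes * RPS * 8 / 1e6
Payload per request = 146 KB = 146 * 1024 = 149504 bytes
Total bytes/sec = 149504 * 3476 = 519675904
Total bits/sec = 519675904 * 8 = 4157407232
Mbps = 4157407232 / 1e6 = 4157.41

4157.41 Mbps


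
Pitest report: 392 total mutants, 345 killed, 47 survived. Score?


Mutation score = killed / total * 100
Mutation score = 345 / 392 * 100
Mutation score = 88.01%

88.01%


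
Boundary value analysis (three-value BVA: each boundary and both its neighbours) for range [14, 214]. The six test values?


Range: [14, 214]
Boundaries: just below min, min, min+1, max-1, max, just above max
Values: [13, 14, 15, 213, 214, 215]

[13, 14, 15, 213, 214, 215]


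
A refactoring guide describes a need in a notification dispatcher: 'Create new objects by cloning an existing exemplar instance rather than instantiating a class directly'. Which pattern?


This matches the Prototype pattern

Prototype


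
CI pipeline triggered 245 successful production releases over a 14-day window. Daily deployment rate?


Formula: deployments per day = releases / days
= 245 / 14
= 17.5 deploys/day
(equivalently, 122.5 deploys/week)

17.5 deploys/day


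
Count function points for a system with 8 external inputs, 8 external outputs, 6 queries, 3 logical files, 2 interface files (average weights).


UFP = EI*4 + EO*5 + EQ*4 + ILF*10 + EIF*7
UFP = 8*4 + 8*5 + 6*4 + 3*10 + 2*7
UFP = 32 + 40 + 24 + 30 + 14
UFP = 140

140


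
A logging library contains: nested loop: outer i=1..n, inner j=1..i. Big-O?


Reasoning: triangle: n(n+1)/2 ~ n^2/2
Complexity: O(n^2)

O(n^2)


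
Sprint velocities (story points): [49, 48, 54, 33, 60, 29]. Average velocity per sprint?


Formula: Avg velocity = Total points / Number of sprints
Points: [49, 48, 54, 33, 60, 29]
Sum = 49 + 48 + 54 + 33 + 60 + 29 = 273
Avg velocity = 273 / 6 = 45.5 points/sprint

45.5 points/sprint


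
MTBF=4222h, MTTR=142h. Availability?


Availability = MTBF / (MTBF + MTTR)
Availability = 4222 / (4222 + 142)
Availability = 4222 / 4364
Availability = 96.7461%

96.7461%


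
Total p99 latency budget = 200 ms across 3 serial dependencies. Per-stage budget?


Formula: per_stage = total_budget / stages
per_stage = 200 / 3
per_stage = 66.67 ms

66.67 ms


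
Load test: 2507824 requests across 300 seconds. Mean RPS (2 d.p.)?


Formula: throughput = requests / seconds
throughput = 2507824 / 300
throughput = 8359.41 requests/second

8359.41 requests/second


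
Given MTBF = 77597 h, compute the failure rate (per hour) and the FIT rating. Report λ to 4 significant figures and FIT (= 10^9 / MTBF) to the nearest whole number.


Formula: λ = 1 / MTBF; FIT = λ × 1e9 = 1e9 / MTBF
λ = 1 / 77597 ≈ 1.289e-05 failures/hour
FIT = 1e9 / 77597 ≈ 12887 failures per 1e9 hours (nearest whole number)

λ = 1.289e-05 /h, FIT = 12887


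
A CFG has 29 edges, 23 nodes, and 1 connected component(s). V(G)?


Formula: V(G) = E - N + 2P
V(G) = 29 - 23 + 2*1
V(G) = 6 + 2
V(G) = 8

8


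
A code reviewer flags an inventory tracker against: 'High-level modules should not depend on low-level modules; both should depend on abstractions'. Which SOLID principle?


This describes the Dependency Inversion Principle (DIP)

Dependency Inversion Principle (DIP)


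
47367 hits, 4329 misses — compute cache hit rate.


Formula: hit rate = hits / (hits + misses) * 100
hit rate = 47367 / (47367 + 4329) * 100
hit rate = 47367 / 51696 * 100
hit rate = 91.63%

91.63%


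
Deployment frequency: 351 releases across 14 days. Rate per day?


Formula: deployments per day = releases / days
= 351 / 14
= 25.071 deploys/day
(equivalently, 175.5 deploys/week)

25.071 deploys/day


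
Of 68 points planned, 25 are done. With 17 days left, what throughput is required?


Formula: Required rate = Remaining points / Days left
Remaining = 68 - 25 = 43 points
Required rate = 43 / 17 = 2.53 points/day

2.53 points/day


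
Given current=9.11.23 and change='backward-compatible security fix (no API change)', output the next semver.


Current: 9.11.23
Change category: 'backward-compatible security fix (no API change)' → patch bump
SemVer rule: patch bump → increment PATCH (MAJOR and MINOR unchanged)
New: 9.11.24

9.11.24


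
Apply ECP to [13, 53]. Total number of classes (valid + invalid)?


Valid range: [13, 53]
Class 1: x < 13 — invalid
Class 2: 13 ≤ x ≤ 53 — valid
Class 3: x > 53 — invalid
Total equivalence classes: 3

3 equivalence classes


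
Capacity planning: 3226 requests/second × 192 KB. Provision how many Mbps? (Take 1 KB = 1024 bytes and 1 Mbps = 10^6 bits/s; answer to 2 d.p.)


Formula: Mbps = payload_bytes * RPS * 8 / 1e6
Payload per request = 192 KB = 192 * 1024 = 196608 bytes
Total bytes/sec = 196608 * 3226 = 634257408
Total bits/sec = 634257408 * 8 = 5074059264
Mbps = 5074059264 / 1e6 = 5074.06

5074.06 Mbps


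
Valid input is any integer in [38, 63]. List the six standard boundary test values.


Range: [38, 63]
Boundaries: just below min, min, min+1, max-1, max, just above max
Values: [37, 38, 39, 62, 63, 64]

[37, 38, 39, 62, 63, 64]


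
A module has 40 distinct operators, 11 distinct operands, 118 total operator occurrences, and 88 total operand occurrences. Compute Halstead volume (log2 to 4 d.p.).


Formula: V = N * log2(η), where N = N1 + N2 and η = η1 + η2
η = 40 + 11 = 51
N = 118 + 88 = 206
log2(51) ≈ 5.6724
V = 206 * 5.6724 = 1168.51

1168.51


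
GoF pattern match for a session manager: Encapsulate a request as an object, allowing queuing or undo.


This matches the Command pattern

Command


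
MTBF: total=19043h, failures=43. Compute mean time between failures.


Formula: MTBF = Total operating time / Number of failures
MTBF = 19043 / 43
MTBF = 442.86 hours

442.86 hours


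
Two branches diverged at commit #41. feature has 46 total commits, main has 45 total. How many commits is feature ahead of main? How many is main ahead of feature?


Common ancestor: commit #41
feature commits after divergence: 46 - 41 = 5
main commits after divergence: 45 - 41 = 4
feature is 5 commits ahead of main
main is 4 commits ahead of feature

feature ahead: 5, main ahead: 4


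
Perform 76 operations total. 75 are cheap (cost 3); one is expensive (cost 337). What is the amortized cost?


Formula: Amortized cost = Total cost / Operations
Total cost = (75 * 3) + (1 * 337)
Total cost = 225 + 337 = 562
Amortized = 562 / 76 = 7.3947

7.3947


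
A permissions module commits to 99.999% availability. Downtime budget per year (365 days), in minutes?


Formula: allowed downtime = period * (100 - SLA) / 100
Period (year (365 days)) = 525600 minutes
Unavailability fraction = (100 - 99.999) / 100
Allowed downtime = 525600 * (100 - 99.999) / 100
Allowed downtime = 5.256 minutes

5.256 minutes


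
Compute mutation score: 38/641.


Mutation score = killed / total * 100
Mutation score = 38 / 641 * 100
Mutation score = 5.93%

5.93%


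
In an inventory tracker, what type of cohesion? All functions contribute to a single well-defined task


Reasoning: Best: single purpose
Type: Functional cohesion

Functional cohesion


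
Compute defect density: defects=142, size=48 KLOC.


Defect density = defects / KLOC
Defect density = 142 / 48
Defect density = 2.958 defects/KLOC

2.958 defects/KLOC


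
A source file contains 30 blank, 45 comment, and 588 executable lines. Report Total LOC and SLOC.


Total LOC = blank + comment + code
Total LOC = 30 + 45 + 588 = 663
SLOC (source only) = code = 588

Total LOC: 663, SLOC: 588


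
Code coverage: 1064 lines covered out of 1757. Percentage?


Coverage = covered / total * 100
Coverage = 1064 / 1757 * 100
Coverage = 60.56%

60.56%


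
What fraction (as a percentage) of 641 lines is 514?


Coverage = covered / total * 100
Coverage = 514 / 641 * 100
Coverage = 80.19%

80.19%


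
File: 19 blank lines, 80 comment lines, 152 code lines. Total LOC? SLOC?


Total LOC = blank + comment + code
Total LOC = 19 + 80 + 152 = 251
SLOC (source only) = code = 152

Total LOC: 251, SLOC: 152


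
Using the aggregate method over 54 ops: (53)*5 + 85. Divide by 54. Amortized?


Formula: Amortized cost = Total cost / Operations
Total cost = (53 * 5) + (1 * 85)
Total cost = 265 + 85 = 350
Amortized = 350 / 54 = 6.4815

6.4815


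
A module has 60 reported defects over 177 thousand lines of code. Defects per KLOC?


Defect density = defects / KLOC
Defect density = 60 / 177
Defect density = 0.339 defects/KLOC

0.339 defects/KLOC


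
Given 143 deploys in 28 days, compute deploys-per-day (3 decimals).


Formula: deployments per day = releases / days
= 143 / 28
= 5.107 deploys/day
(equivalently, 35.75 deploys/week)

5.107 deploys/day


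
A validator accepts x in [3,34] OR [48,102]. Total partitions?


Valid ranges: [3,34] and [48,102]
Class 1: x < 3 — invalid
Class 2: 3 ≤ x ≤ 34 — valid
Class 3: 34 < x < 48 — invalid (gap between ranges)
Class 4: 48 ≤ x ≤ 102 — valid
Class 5: x > 102 — invalid
Total equivalence classes: 5

5 equivalence classes


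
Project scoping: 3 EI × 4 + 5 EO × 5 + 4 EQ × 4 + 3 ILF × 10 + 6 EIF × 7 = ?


UFP = EI*4 + EO*5 + EQ*4 + ILF*10 + EIF*7
UFP = 3*4 + 5*5 + 4*4 + 3*10 + 6*7
UFP = 12 + 25 + 16 + 30 + 42
UFP = 125

125


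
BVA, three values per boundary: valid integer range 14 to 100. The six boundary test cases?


Range: [14, 100]
Boundaries: just below min, min, min+1, max-1, max, just above max
Values: [13, 14, 15, 99, 100, 101]

[13, 14, 15, 99, 100, 101]


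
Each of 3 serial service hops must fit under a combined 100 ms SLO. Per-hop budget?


Formula: per_stage = total_budget / stages
per_stage = 100 / 3
per_stage = 33.33 ms

33.33 ms


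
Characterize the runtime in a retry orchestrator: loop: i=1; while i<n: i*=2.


Reasoning: i doubles each step so iterations are log2(n)
Complexity: O(log n)

O(log n)


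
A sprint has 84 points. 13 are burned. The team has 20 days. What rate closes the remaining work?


Formula: Required rate = Remaining points / Days left
Remaining = 84 - 13 = 71 points
Required rate = 71 / 20 = 3.55 points/day

3.55 points/day


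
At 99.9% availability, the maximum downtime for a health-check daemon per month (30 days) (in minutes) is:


Formula: allowed downtime = period * (100 - SLA) / 100
Period (month (30 days)) = 43200 minutes
Unavailability fraction = (100 - 99.9) / 100
Allowed downtime = 43200 * (100 - 99.9) / 100
Allowed downtime = 43.2 minutes

43.2 minutes


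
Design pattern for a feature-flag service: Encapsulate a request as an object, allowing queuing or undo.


This matches the Command pattern

Command


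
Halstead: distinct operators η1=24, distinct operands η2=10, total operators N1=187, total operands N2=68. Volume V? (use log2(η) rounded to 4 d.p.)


Formula: V = N * log2(η), where N = N1 + N2 and η = η1 + η2
η = 24 + 10 = 34
N = 187 + 68 = 255
log2(34) ≈ 5.0875
V = 255 * 5.0875 = 1297.31

1297.31


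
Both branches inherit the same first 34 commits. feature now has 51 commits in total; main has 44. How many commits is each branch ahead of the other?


Common ancestor: commit #34
feature commits after divergence: 51 - 34 = 17
main commits after divergence: 44 - 34 = 10
feature is 17 commits ahead of main
main is 10 commits ahead of feature

feature ahead: 17, main ahead: 10


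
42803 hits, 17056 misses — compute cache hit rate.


Formula: hit rate = hits / (hits + misses) * 100
hit rate = 42803 / (42803 + 17056) * 100
hit rate = 42803 / 59859 * 100
hit rate = 71.51%

71.51%


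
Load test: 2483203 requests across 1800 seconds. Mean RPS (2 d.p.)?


Formula: throughput = requests / seconds
throughput = 2483203 / 1800
throughput = 1379.56 requests/second

1379.56 requests/second


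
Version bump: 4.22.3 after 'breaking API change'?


Current: 4.22.3
Change category: 'breaking API change' → major bump
SemVer rule: major bump → increment MAJOR, reset MINOR and PATCH to 0
New: 5.0.0

5.0.0


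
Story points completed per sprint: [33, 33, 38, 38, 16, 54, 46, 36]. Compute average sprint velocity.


Formula: Avg velocity = Total points / Number of sprints
Points: [33, 33, 38, 38, 16, 54, 46, 36]
Sum = 33 + 33 + 38 + 38 + 16 + 54 + 46 + 36 = 294
Avg velocity = 294 / 8 = 36.75 points/sprint

36.75 points/sprint


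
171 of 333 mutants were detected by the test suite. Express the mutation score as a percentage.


Mutation score = killed / total * 100
Mutation score = 171 / 333 * 100
Mutation score = 51.35%

51.35%


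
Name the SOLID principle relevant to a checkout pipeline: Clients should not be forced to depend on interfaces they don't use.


This describes the Interface Segregation Principle (ISP)

Interface Segregation Principle (ISP)


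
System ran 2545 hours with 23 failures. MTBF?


Formula: MTBF = Total operating time / Number of failures
MTBF = 2545 / 23
MTBF = 110.65 hours

110.65 hours


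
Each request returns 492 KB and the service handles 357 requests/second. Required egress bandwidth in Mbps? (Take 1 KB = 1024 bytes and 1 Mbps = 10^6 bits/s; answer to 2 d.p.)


Formula: Mbps = payload_bytes * RPS * 8 / 1e6
Payload per request = 492 KB = 492 * 1024 = 503808 bytes
Total bytes/sec = 503808 * 357 = 179859456
Total bits/sec = 179859456 * 8 = 1438875648
Mbps = 1438875648 / 1e6 = 1438.88

1438.88 Mbps


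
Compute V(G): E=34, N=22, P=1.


Formula: V(G) = E - N + 2P
V(G) = 34 - 22 + 2*1
V(G) = 12 + 2
V(G) = 14

14


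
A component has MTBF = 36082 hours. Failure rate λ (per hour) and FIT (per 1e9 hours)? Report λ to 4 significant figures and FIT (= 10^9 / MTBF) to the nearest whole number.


Formula: λ = 1 / MTBF; FIT = λ × 1e9 = 1e9 / MTBF
λ = 1 / 36082 ≈ 2.771e-05 failures/hour
FIT = 1e9 / 36082 ≈ 27715 failures per 1e9 hours (nearest whole number)

λ = 2.771e-05 /h, FIT = 27715


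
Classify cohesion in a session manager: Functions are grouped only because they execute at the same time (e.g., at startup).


Reasoning: Related by timing only
Type: Temporal cohesion

Temporal cohesion


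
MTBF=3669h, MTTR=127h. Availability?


Availability = MTBF / (MTBF + MTTR)
Availability = 3669 / (3669 + 127)
Availability = 3669 / 3796
Availability = 96.6544%

96.6544%


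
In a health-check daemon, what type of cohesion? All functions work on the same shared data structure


Reasoning: Functions share data
Type: Communicational cohesion

Communicational cohesion


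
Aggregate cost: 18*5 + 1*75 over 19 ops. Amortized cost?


Formula: Amortized cost = Total cost / Operations
Total cost = (18 * 5) + (1 * 75)
Total cost = 90 + 75 = 165
Amortized = 165 / 19 = 8.6842

8.6842


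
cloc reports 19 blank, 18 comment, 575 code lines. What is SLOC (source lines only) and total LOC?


Total LOC = blank + comment + code
Total LOC = 19 + 18 + 575 = 612
SLOC (source only) = code = 575

Total LOC: 612, SLOC: 575


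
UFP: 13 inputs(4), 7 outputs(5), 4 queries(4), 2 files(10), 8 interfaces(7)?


UFP = EI*4 + EO*5 + EQ*4 + ILF*10 + EIF*7
UFP = 13*4 + 7*5 + 4*4 + 2*10 + 8*7
UFP = 52 + 35 + 16 + 20 + 56
UFP = 179

179


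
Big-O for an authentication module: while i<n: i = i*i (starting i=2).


Reasoning: squaring drives double-exponential growth; iterations ~ log log n
Complexity: O(log log n)

O(log log n)


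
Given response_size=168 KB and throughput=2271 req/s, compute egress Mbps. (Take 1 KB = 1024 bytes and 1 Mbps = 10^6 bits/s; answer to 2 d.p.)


Formula: Mbps = payload_bytes * RPS * 8 / 1e6
Payload per request = 168 KB = 168 * 1024 = 172032 bytes
Total bytes/sec = 172032 * 2271 = 390684672
Total bits/sec = 390684672 * 8 = 3125477376
Mbps = 3125477376 / 1e6 = 3125.48

3125.48 Mbps


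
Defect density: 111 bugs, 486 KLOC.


Defect density = defects / KLOC
Defect density = 111 / 486
Defect density = 0.228 defects/KLOC

0.228 defects/KLOC


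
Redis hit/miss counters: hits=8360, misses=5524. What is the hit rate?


Formula: hit rate = hits / (hits + misses) * 100
hit rate = 8360 / (8360 + 5524) * 100
hit rate = 8360 / 13884 * 100
hit rate = 60.21%

60.21%


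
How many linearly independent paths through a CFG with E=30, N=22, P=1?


Formula: V(G) = E - N + 2P
V(G) = 30 - 22 + 2*1
V(G) = 8 + 2
V(G) = 10

10


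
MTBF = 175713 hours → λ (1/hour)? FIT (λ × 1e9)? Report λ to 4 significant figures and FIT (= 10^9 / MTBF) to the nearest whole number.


Formula: λ = 1 / MTBF; FIT = λ × 1e9 = 1e9 / MTBF
λ = 1 / 175713 ≈ 5.691e-06 failures/hour
FIT = 1e9 / 175713 ≈ 5691 failures per 1e9 hours (nearest whole number)

λ = 5.691e-06 /h, FIT = 5691


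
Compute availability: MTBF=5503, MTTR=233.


Availability = MTBF / (MTBF + MTTR)
Availability = 5503 / (5503 + 233)
Availability = 5503 / 5736
Availability = 95.9379%

95.9379%


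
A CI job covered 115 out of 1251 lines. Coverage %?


Coverage = covered / total * 100
Coverage = 115 / 1251 * 100
Coverage = 9.19%

9.19%


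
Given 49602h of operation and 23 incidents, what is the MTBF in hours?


Formula: MTBF = Total operating time / Number of failures
MTBF = 49602 / 23
MTBF = 2156.61 hours

2156.61 hours


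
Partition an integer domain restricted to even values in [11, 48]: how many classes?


Constraint: even integers in [11, 48]
Class 1: x < 11 — out-of-range invalid
Class 2: x in [11,48] but odd — wrong type invalid
Class 3: x in [11,48] and even — valid
Class 4: x > 48 — out-of-range invalid
Total equivalence classes: 4

4 equivalence classes


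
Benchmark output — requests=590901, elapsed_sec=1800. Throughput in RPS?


Formula: throughput = requests / seconds
throughput = 590901 / 1800
throughput = 328.28 requests/second

328.28 requests/second


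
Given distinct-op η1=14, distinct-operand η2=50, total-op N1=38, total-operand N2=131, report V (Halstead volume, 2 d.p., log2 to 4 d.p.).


Formula: V = N * log2(η), where N = N1 + N2 and η = η1 + η2
η = 14 + 50 = 64
N = 38 + 131 = 169
log2(64) ≈ 6.0000
V = 169 * 6.0000 = 1014.00

1014.00


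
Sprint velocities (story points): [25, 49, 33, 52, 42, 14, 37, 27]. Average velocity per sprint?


Formula: Avg velocity = Total points / Number of sprints
Points: [25, 49, 33, 52, 42, 14, 37, 27]
Sum = 25 + 49 + 33 + 52 + 42 + 14 + 37 + 27 = 279
Avg velocity = 279 / 8 = 34.88 points/sprint

34.88 points/sprint


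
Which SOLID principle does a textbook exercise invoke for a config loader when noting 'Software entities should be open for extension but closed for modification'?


This describes the Open/Closed Principle (OCP)

Open/Closed Principle (OCP)


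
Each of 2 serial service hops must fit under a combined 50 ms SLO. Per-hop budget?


Formula: per_stage = total_budget / stages
per_stage = 50 / 2
per_stage = 25.0 ms

25.0 ms


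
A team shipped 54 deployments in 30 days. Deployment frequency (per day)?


Formula: deployments per day = releases / days
= 54 / 30
= 1.8 deploys/day
(equivalently, 12.6 deploys/week)

1.8 deploys/day


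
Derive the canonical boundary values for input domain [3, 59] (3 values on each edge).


Range: [3, 59]
Boundaries: just below min, min, min+1, max-1, max, just above max
Values: [2, 3, 4, 58, 59, 60]

[2, 3, 4, 58, 59, 60]


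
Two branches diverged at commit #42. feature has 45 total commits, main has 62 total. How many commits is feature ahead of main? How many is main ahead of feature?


Common ancestor: commit #42
feature commits after divergence: 45 - 42 = 3
main commits after divergence: 62 - 42 = 20
feature is 3 commits ahead of main
main is 20 commits ahead of feature

feature ahead: 3, main ahead: 20


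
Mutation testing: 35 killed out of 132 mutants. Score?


Mutation score = killed / total * 100
Mutation score = 35 / 132 * 100
Mutation score = 26.52%

26.52%


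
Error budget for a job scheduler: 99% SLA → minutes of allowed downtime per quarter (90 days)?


Formula: allowed downtime = period * (100 - SLA) / 100
Period (quarter (90 days)) = 129600 minutes
Unavailability fraction = (100 - 99.0) / 100
Allowed downtime = 129600 * (100 - 99.0) / 100
Allowed downtime = 1296.0 minutes

1296.0 minutes


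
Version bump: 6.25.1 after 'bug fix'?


Current: 6.25.1
Change category: 'bug fix' → patch bump
SemVer rule: patch bump → increment PATCH (MAJOR and MINOR unchanged)
New: 6.25.2

6.25.2


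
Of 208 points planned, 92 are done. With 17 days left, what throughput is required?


Formula: Required rate = Remaining points / Days left
Remaining = 208 - 92 = 116 points
Required rate = 116 / 17 = 6.82 points/day

6.82 points/day


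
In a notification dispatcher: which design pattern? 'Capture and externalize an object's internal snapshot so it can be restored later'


This matches the Memento pattern

Memento


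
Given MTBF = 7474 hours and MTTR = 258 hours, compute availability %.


Availability = MTBF / (MTBF + MTTR)
Availability = 7474 / (7474 + 258)
Availability = 7474 / 7732
Availability = 96.6632%

96.6632%


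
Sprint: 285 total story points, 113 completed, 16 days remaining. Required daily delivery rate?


Formula: Required rate = Remaining points / Days left
Remaining = 285 - 113 = 172 points
Required rate = 172 / 16 = 10.75 points/day

10.75 points/day


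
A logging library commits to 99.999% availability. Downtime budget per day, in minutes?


Formula: allowed downtime = period * (100 - SLA) / 100
Period (day) = 1440 minutes
Unavailability fraction = (100 - 99.999) / 100
Allowed downtime = 1440 * (100 - 99.999) / 100
Allowed downtime = 0.0144 minutes

0.0144 minutes


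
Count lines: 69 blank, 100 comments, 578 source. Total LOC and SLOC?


Total LOC = blank + comment + code
Total LOC = 69 + 100 + 578 = 747
SLOC (source only) = code = 578

Total LOC: 747, SLOC: 578


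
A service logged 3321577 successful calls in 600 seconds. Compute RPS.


Formula: throughput = requests / seconds
throughput = 3321577 / 600
throughput = 5535.96 requests/second

5535.96 requests/second


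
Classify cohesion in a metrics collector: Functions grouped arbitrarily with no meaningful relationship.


Reasoning: Worst: random grouping
Type: Coincidental cohesion

Coincidental cohesion


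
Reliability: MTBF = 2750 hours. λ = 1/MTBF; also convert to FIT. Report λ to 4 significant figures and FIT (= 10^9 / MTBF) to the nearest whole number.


Formula: λ = 1 / MTBF; FIT = λ × 1e9 = 1e9 / MTBF
λ = 1 / 2750 ≈ 3.636e-04 failures/hour
FIT = 1e9 / 2750 ≈ 363636 failures per 1e9 hours (nearest whole number)

λ = 3.636e-04 /h, FIT = 363636


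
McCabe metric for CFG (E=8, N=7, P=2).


Formula: V(G) = E - N + 2P
V(G) = 8 - 7 + 2*2
V(G) = 1 + 4
V(G) = 5

5


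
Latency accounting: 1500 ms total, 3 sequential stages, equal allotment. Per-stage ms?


Formula: per_stage = total_budget / stages
per_stage = 1500 / 3
per_stage = 500.0 ms

500.0 ms


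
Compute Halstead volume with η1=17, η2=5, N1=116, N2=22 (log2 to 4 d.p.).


Formula: V = N * log2(η), where N = N1 + N2 and η = η1 + η2
η = 17 + 5 = 22
N = 116 + 22 = 138
log2(22) ≈ 4.4594
V = 138 * 4.4594 = 615.40

615.40


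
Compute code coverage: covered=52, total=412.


Coverage = covered / total * 100
Coverage = 52 / 412 * 100
Coverage = 12.62%

12.62%


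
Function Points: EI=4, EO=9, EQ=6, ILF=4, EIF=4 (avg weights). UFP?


UFP = EI*4 + EO*5 + EQ*4 + ILF*10 + EIF*7
UFP = 4*4 + 9*5 + 6*4 + 4*10 + 4*7
UFP = 16 + 45 + 24 + 40 + 28
UFP = 153

153


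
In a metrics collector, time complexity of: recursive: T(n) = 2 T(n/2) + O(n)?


Reasoning: master theorem case 2 (merge-sort recurrence)
Complexity: O(n log n)

O(n log n)


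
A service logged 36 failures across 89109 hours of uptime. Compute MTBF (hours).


Formula: MTBF = Total operating time / Number of failures
MTBF = 89109 / 36
MTBF = 2475.25 hours

2475.25 hours


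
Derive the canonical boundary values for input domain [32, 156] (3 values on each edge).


Range: [32, 156]
Boundaries: just below min, min, min+1, max-1, max, just above max
Values: [31, 32, 33, 155, 156, 157]

[31, 32, 33, 155, 156, 157]


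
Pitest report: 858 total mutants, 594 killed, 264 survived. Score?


Mutation score = killed / total * 100
Mutation score = 594 / 858 * 100
Mutation score = 69.23%

69.23%


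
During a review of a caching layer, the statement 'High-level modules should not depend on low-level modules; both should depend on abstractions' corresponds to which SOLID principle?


This describes the Dependency Inversion Principle (DIP)

Dependency Inversion Principle (DIP)


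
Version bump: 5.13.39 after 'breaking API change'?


Current: 5.13.39
Change category: 'breaking API change' → major bump
SemVer rule: major bump → increment MAJOR, reset MINOR and PATCH to 0
New: 6.0.0

6.0.0


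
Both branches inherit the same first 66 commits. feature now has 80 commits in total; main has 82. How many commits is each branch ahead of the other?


Common ancestor: commit #66
feature commits after divergence: 80 - 66 = 14
main commits after divergence: 82 - 66 = 16
feature is 14 commits ahead of main
main is 16 commits ahead of feature

feature ahead: 14, main ahead: 16


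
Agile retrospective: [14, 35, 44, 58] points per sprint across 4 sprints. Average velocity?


Formula: Avg velocity = Total points / Number of sprints
Points: [14, 35, 44, 58]
Sum = 14 + 35 + 44 + 58 = 151
Avg velocity = 151 / 4 = 37.75 points/sprint

37.75 points/sprint


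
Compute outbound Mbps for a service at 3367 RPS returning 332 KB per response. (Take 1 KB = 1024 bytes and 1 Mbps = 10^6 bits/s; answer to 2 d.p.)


Formula: Mbps = payload_bytes * RPS * 8 / 1e6
Payload per request = 332 KB = 332 * 1024 = 339968 bytes
Total bytes/sec = 339968 * 3367 = 1144672256
Total bits/sec = 1144672256 * 8 = 9157378048
Mbps = 9157378048 / 1e6 = 9157.38

9157.38 Mbps


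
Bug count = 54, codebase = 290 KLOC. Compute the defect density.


Defect density = defects / KLOC
Defect density = 54 / 290
Defect density = 0.186 defects/KLOC

0.186 defects/KLOC


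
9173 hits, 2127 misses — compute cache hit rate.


Formula: hit rate = hits / (hits + misses) * 100
hit rate = 9173 / (9173 + 2127) * 100
hit rate = 9173 / 11300 * 100
hit rate = 81.18%

81.18%


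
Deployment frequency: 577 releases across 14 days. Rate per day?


Formula: deployments per day = releases / days
= 577 / 14
= 41.214 deploys/day
(equivalently, 288.5 deploys/week)

41.214 deploys/day


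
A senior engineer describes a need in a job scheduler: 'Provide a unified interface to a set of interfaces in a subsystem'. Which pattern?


This matches the Facade pattern

Facade


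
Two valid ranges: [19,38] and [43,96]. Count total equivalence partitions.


Valid ranges: [19,38] and [43,96]
Class 1: x < 19 — invalid
Class 2: 19 ≤ x ≤ 38 — valid
Class 3: 38 < x < 43 — invalid (gap between ranges)
Class 4: 43 ≤ x ≤ 96 — valid
Class 5: x > 96 — invalid
Total equivalence classes: 5

5 equivalence classes


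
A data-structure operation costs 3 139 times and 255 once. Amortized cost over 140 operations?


Formula: Amortized cost = Total cost / Operations
Total cost = (139 * 3) + (1 * 255)
Total cost = 417 + 255 = 672
Amortized = 672 / 140 = 4.8

4.8


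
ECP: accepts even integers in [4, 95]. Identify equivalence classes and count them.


Constraint: even integers in [4, 95]
Class 1: x < 4 — out-of-range invalid
Class 2: x in [4,95] but odd — wrong type invalid
Class 3: x in [4,95] and even — valid
Class 4: x > 95 — out-of-range invalid
Total equivalence classes: 4

4 equivalence classes


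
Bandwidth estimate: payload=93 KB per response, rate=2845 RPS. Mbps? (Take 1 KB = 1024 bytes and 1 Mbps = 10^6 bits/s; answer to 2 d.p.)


Formula: Mbps = payload_bytes * RPS * 8 / 1e6
Payload per request = 93 KB = 93 * 1024 = 95232 bytes
Total bytes/sec = 95232 * 2845 = 270935040
Total bits/sec = 270935040 * 8 = 2167480320
Mbps = 2167480320 / 1e6 = 2167.48

2167.48 Mbps


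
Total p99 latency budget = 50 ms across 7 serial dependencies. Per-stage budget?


Formula: per_stage = total_budget / stages
per_stage = 50 / 7
per_stage = 7.14 ms

7.14 ms


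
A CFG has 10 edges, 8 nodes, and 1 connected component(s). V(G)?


Formula: V(G) = E - N + 2P
V(G) = 10 - 8 + 2*1
V(G) = 2 + 2
V(G) = 4

4


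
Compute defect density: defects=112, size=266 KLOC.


Defect density = defects / KLOC
Defect density = 112 / 266
Defect density = 0.421 defects/KLOC

0.421 defects/KLOC


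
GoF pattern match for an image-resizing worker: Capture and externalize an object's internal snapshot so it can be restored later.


This matches the Memento pattern

Memento


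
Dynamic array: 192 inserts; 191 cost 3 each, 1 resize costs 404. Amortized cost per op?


Formula: Amortized cost = Total cost / Operations
Total cost = (191 * 3) + (1 * 404)
Total cost = 573 + 404 = 977
Amortized = 977 / 192 = 5.0885

5.0885


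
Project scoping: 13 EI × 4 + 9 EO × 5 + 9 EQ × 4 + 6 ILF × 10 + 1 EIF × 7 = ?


UFP = EI*4 + EO*5 + EQ*4 + ILF*10 + EIF*7
UFP = 13*4 + 9*5 + 9*4 + 6*10 + 1*7
UFP = 52 + 45 + 36 + 60 + 7
UFP = 200

200


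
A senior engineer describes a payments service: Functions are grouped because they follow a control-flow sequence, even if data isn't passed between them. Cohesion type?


Reasoning: Grouped by order of execution within a routine, not by data flow
Type: Procedural cohesion

Procedural cohesion


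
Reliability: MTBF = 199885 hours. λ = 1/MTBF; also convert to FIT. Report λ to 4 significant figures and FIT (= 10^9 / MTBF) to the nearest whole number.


Formula: λ = 1 / MTBF; FIT = λ × 1e9 = 1e9 / MTBF
λ = 1 / 199885 ≈ 5.003e-06 failures/hour
FIT = 1e9 / 199885 ≈ 5003 failures per 1e9 hours (nearest whole number)

λ = 5.003e-06 /h, FIT = 5003


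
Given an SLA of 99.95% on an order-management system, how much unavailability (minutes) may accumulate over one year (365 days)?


Formula: allowed downtime = period * (100 - SLA) / 100
Period (year (365 days)) = 525600 minutes
Unavailability fraction = (100 - 99.95) / 100
Allowed downtime = 525600 * (100 - 99.95) / 100
Allowed downtime = 262.8 minutes

262.8 minutes


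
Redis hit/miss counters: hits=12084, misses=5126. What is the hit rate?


Formula: hit rate = hits / (hits + misses) * 100
hit rate = 12084 / (12084 + 5126) * 100
hit rate = 12084 / 17210 * 100
hit rate = 70.21%

70.21%


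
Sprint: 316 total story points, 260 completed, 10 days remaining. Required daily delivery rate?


Formula: Required rate = Remaining points / Days left
Remaining = 316 - 260 = 56 points
Required rate = 56 / 10 = 5.6 points/day

5.6 points/day


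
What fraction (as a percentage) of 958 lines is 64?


Coverage = covered / total * 100
Coverage = 64 / 958 * 100
Coverage = 6.68%

6.68%


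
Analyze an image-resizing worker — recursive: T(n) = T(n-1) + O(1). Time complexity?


Reasoning: linear recursion with constant work per frame
Complexity: O(n)

O(n)


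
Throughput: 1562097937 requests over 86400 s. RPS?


Formula: throughput = requests / seconds
throughput = 1562097937 / 86400
throughput = 18079.84 requests/second

18079.84 requests/second


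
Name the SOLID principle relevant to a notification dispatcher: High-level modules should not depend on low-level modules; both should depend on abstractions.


This describes the Dependency Inversion Principle (DIP)

Dependency Inversion Principle (DIP)


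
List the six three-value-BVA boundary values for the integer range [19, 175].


Range: [19, 175]
Boundaries: just below min, min, min+1, max-1, max, just above max
Values: [18, 19, 20, 174, 175, 176]

[18, 19, 20, 174, 175, 176]


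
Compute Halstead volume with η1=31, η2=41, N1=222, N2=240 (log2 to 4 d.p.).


Formula: V = N * log2(η), where N = N1 + N2 and η = η1 + η2
η = 31 + 41 = 72
N = 222 + 240 = 462
log2(72) ≈ 6.1699
V = 462 * 6.1699 = 2850.49

2850.49


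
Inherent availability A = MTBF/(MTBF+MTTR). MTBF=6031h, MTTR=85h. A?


Availability = MTBF / (MTBF + MTTR)
Availability = 6031 / (6031 + 85)
Availability = 6031 / 6116
Availability = 98.6102%

98.6102%


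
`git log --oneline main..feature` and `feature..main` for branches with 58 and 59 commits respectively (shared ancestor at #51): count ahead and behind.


Common ancestor: commit #51
feature commits after divergence: 58 - 51 = 7
main commits after divergence: 59 - 51 = 8
feature is 7 commits ahead of main
main is 8 commits ahead of feature

feature ahead: 7, main ahead: 8


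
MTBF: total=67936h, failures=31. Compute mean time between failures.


Formula: MTBF = Total operating time / Number of failures
MTBF = 67936 / 31
MTBF = 2191.48 hours

2191.48 hours


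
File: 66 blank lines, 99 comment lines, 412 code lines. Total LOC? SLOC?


Total LOC = blank + comment + code
Total LOC = 66 + 99 + 412 = 577
SLOC (source only) = code = 412

Total LOC: 577, SLOC: 412


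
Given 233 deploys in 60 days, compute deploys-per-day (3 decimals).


Formula: deployments per day = releases / days
= 233 / 60
= 3.883 deploys/day
(equivalently, 27.18 deploys/week)

3.883 deploys/day


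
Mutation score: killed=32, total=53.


Mutation score = killed / total * 100
Mutation score = 32 / 53 * 100
Mutation score = 60.38%

60.38%


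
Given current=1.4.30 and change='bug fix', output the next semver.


Current: 1.4.30
Change category: 'bug fix' → patch bump
SemVer rule: patch bump → increment PATCH (MAJOR and MINOR unchanged)
New: 1.4.31

1.4.31


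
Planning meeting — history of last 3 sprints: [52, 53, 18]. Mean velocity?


Formula: Avg velocity = Total points / Number of sprints
Points: [52, 53, 18]
Sum = 52 + 53 + 18 = 123
Avg velocity = 123 / 3 = 41.0 points/sprint

41.0 points/sprint


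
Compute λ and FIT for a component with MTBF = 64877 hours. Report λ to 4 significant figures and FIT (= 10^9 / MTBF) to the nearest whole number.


Formula: λ = 1 / MTBF; FIT = λ × 1e9 = 1e9 / MTBF
λ = 1 / 64877 ≈ 1.541e-05 failures/hour
FIT = 1e9 / 64877 ≈ 15414 failures per 1e9 hours (nearest whole number)

λ = 1.541e-05 /h, FIT = 15414


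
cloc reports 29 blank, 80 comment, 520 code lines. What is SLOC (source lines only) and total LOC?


Total LOC = blank + comment + code
Total LOC = 29 + 80 + 520 = 629
SLOC (source only) = code = 520

Total LOC: 629, SLOC: 520


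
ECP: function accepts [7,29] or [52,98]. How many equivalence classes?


Valid ranges: [7,29] and [52,98]
Class 1: x < 7 — invalid
Class 2: 7 ≤ x ≤ 29 — valid
Class 3: 29 < x < 52 — invalid (gap between ranges)
Class 4: 52 ≤ x ≤ 98 — valid
Class 5: x > 98 — invalid
Total equivalence classes: 5

5 equivalence classes


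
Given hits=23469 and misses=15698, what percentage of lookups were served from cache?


Formula: hit rate = hits / (hits + misses) * 100
hit rate = 23469 / (23469 + 15698) * 100
hit rate = 23469 / 39167 * 100
hit rate = 59.92%

59.92%


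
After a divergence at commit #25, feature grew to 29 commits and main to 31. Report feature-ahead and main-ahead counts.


Common ancestor: commit #25
feature commits after divergence: 29 - 25 = 4
main commits after divergence: 31 - 25 = 6
feature is 4 commits ahead of main
main is 6 commits ahead of feature

feature ahead: 4, main ahead: 6


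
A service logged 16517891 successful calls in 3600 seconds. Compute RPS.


Formula: throughput = requests / seconds
throughput = 16517891 / 3600
throughput = 4588.3 requests/second

4588.3 requests/second


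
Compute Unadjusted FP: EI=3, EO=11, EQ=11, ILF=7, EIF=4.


UFP = EI*4 + EO*5 + EQ*4 + ILF*10 + EIF*7
UFP = 3*4 + 11*5 + 11*4 + 7*10 + 4*7
UFP = 12 + 55 + 44 + 70 + 28
UFP = 209

209


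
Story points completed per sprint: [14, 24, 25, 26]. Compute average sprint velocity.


Formula: Avg velocity = Total points / Number of sprints
Points: [14, 24, 25, 26]
Sum = 14 + 24 + 25 + 26 = 89
Avg velocity = 89 / 4 = 22.25 points/sprint

22.25 points/sprint


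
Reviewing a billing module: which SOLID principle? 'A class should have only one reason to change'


This describes the Single Responsibility Principle (SRP)

Single Responsibility Principle (SRP)


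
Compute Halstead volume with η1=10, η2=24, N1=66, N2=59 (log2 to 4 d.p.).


Formula: V = N * log2(η), where N = N1 + N2 and η = η1 + η2
η = 10 + 24 = 34
N = 66 + 59 = 125
log2(34) ≈ 5.0875
V = 125 * 5.0875 = 635.94

635.94


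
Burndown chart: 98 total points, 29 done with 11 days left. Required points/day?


Formula: Required rate = Remaining points / Days left
Remaining = 98 - 29 = 69 points
Required rate = 69 / 11 = 6.27 points/day

6.27 points/day


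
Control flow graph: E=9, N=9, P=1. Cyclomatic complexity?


Formula: V(G) = E - N + 2P
V(G) = 9 - 9 + 2*1
V(G) = 0 + 2
V(G) = 2

2


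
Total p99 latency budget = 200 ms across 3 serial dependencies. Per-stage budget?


Formula: per_stage = total_budget / stages
per_stage = 200 / 3
per_stage = 66.67 ms

66.67 ms


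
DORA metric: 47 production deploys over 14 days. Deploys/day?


Formula: deployments per day = releases / days
= 47 / 14
= 3.357 deploys/day
(equivalently, 23.5 deploys/week)

3.357 deploys/day


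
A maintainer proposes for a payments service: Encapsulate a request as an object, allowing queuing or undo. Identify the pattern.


This matches the Command pattern

Command


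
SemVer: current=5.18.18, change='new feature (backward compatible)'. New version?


Current: 5.18.18
Change category: 'new feature (backward compatible)' → minor bump
SemVer rule: minor bump → increment MINOR, reset PATCH to 0 (MAJOR unchanged)
New: 5.19.0

5.19.0


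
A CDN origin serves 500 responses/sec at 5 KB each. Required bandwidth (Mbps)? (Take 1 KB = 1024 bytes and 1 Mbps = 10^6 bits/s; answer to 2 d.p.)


Formula: Mbps = payload_bytes * RPS * 8 / 1e6
Payload per request = 5 KB = 5 * 1024 = 5120 bytes
Total bytes/sec = 5120 * 500 = 2560000
Total bits/sec = 2560000 * 8 = 20480000
Mbps = 20480000 / 1e6 = 20.48

20.48 Mbps


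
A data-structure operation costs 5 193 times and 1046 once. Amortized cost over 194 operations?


Formula: Amortized cost = Total cost / Operations
Total cost = (193 * 5) + (1 * 1046)
Total cost = 965 + 1046 = 2011
Amortized = 2011 / 194 = 10.366

10.366


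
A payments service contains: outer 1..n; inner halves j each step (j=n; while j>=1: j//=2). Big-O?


Reasoning: n times log n
Complexity: O(n log n)

O(n log n)


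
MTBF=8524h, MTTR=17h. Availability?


Availability = MTBF / (MTBF + MTTR)
Availability = 8524 / (8524 + 17)
Availability = 8524 / 8541
Availability = 99.801%

99.801%


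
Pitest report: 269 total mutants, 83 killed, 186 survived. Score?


Mutation score = killed / total * 100
Mutation score = 83 / 269 * 100
Mutation score = 30.86%

30.86%


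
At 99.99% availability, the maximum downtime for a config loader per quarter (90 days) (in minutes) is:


Formula: allowed downtime = period * (100 - SLA) / 100
Period (quarter (90 days)) = 129600 minutes
Unavailability fraction = (100 - 99.99) / 100
Allowed downtime = 129600 * (100 - 99.99) / 100
Allowed downtime = 12.96 minutes

12.96 minutes
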